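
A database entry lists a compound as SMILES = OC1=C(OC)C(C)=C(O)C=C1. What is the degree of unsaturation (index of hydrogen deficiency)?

Molecular formula: C8H10O3.
DoU = (2C + 2 + N − H − X) / 2, where X is the halogen count and O/S are ignored.
    = (2·8 + 2 + 0 − 10 − 0) / 2 = 8 / 2 = 4.

4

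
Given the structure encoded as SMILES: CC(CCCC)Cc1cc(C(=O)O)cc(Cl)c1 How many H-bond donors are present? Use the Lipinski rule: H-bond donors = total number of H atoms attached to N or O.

Donors: find every N or O and count the H atoms it carries.
  atom 12 (O): bond orders sum to 2 → 0 H
  atom 13 (O): bond orders sum to 1 → 1 H
Lipinski HBD = 1.

1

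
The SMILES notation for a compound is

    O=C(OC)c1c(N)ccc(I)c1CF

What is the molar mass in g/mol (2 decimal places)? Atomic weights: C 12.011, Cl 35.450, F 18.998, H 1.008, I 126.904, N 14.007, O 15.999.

309.08 g/mol

First, the molecular formula is C9H9FINO2 (counting implicit H from valence).
  C: 9 × 12.011 = 108.099
  F: 1 × 18.998 = 18.998
  H: 9 × 1.008 = 9.072
  I: 1 × 126.904 = 126.904
  N: 1 × 14.007 = 14.007
  O: 2 × 15.999 = 31.998
Sum: 9×12.011 + 1×18.998 + 9×1.008 + 1×126.904 + 1×14.007 + 2×15.999 = 309.078 → 309.08 g/mol.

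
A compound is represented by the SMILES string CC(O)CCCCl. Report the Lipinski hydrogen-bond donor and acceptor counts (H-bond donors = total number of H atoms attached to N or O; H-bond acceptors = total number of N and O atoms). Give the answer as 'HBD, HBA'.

1, 1

Donors: find every N or O and count the H atoms it carries.
  atom 3 (O): bond orders sum to 1 → 1 H
Lipinski HBD = 1.
Acceptors: N atoms = 0, O atoms = 1 → HBA = 1.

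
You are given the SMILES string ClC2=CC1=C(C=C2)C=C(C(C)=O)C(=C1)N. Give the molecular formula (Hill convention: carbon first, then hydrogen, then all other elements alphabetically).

C12H10ClNO

Walk through each heavy atom and fill implicit hydrogens from standard valence (C 4, N 3, O 2, S 2, halogen 1):
  atom 1: Cl (halogen, monovalent) → 0 H
  atom 2: C, bond orders sum to 4 (valence 4) → 0 H
  atom 3: C, bond orders sum to 3 (valence 4) → 1 H
  atom 4: C, bond orders sum to 4 (valence 4) → 0 H
  atom 5: C, bond orders sum to 4 (valence 4) → 0 H
  atom 6: C, bond orders sum to 3 (valence 4) → 1 H
  atom 7: C, bond orders sum to 3 (valence 4) → 1 H
  atom 8: C, bond orders sum to 3 (valence 4) → 1 H
  atom 9: C, bond orders sum to 4 (valence 4) → 0 H
  atom 10: C, bond orders sum to 4 (valence 4) → 0 H
  atom 11: C, bond orders sum to 1 (valence 4) → 3 H
  atom 12: O, bond orders sum to 2 (valence 2) → 0 H
  atom 13: C, bond orders sum to 4 (valence 4) → 0 H
  atom 14: C, bond orders sum to 3 (valence 4) → 1 H
  atom 15: N, bond orders sum to 1 (valence 3) → 2 H
Totals → C:12, H:10, Cl:1, N:1, O:1.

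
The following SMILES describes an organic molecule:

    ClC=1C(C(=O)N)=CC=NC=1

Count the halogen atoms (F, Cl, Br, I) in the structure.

Halogen atoms appear at heavy-atom position 1 (1×Cl).
Other groups present: 1 amide.
Halogen count: 1.

1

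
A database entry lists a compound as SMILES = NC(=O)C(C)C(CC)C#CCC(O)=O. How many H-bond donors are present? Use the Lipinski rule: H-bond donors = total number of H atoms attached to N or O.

3

Donors: find every N or O and count the H atoms it carries.
  atom 1 (N): bond orders sum to 1 → 2 H
  atom 3 (O): bond orders sum to 2 → 0 H
  atom 13 (O): bond orders sum to 1 → 1 H
  atom 14 (O): bond orders sum to 2 → 0 H
Lipinski HBD = 3.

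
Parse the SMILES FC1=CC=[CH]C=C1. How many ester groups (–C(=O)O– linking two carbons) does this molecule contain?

0

Scan the SMILES for the ester motif — none present.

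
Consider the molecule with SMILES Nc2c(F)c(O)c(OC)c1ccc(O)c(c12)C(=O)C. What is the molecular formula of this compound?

C13H12FNO4

Walk through each heavy atom and fill implicit hydrogens from standard valence (C 4, N 3, O 2, S 2, halogen 1); for lowercase aromatic atoms, an aromatic c carries 1 H when it has two neighbours and 0 H with three, and aromatic n carries 0 H:
  atom 1: N, bond orders sum to 1 (valence 3) → 2 H
  atom 2: aromatic c, 3 neighbours → 0 H
  atom 3: aromatic c, 3 neighbours → 0 H
  atom 4: F (halogen, monovalent) → 0 H
  atom 5: aromatic c, 3 neighbours → 0 H
  atom 6: O, bond orders sum to 1 (valence 2) → 1 H
  atom 7: aromatic c, 3 neighbours → 0 H
  atom 8: O, bond orders sum to 2 (valence 2) → 0 H
  atom 9: C, bond orders sum to 1 (valence 4) → 3 H
  atom 10: aromatic c, 3 neighbours → 0 H
  atom 11: aromatic c, 2 neighbours → 1 H
  atom 12: aromatic c, 2 neighbours → 1 H
  atom 13: aromatic c, 3 neighbours → 0 H
  atom 14: O, bond orders sum to 1 (valence 2) → 1 H
  atom 15: aromatic c, 3 neighbours → 0 H
  atom 16: aromatic c, 3 neighbours → 0 H
  atom 17: C, bond orders sum to 4 (valence 4) → 0 H
  atom 18: O, bond orders sum to 2 (valence 2) → 0 H
  atom 19: C, bond orders sum to 1 (valence 4) → 3 H
Totals → C:13, H:12, F:1, N:1, O:4.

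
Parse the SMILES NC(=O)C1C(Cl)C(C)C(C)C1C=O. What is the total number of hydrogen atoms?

14

Walk through each heavy atom and fill implicit hydrogens from standard valence (C 4, N 3, O 2, S 2, halogen 1):
  atom 1: N, bond orders sum to 1 (valence 3) → 2 H
  atom 2: C, bond orders sum to 4 (valence 4) → 0 H
  atom 3: O, bond orders sum to 2 (valence 2) → 0 H
  atom 4: C, bond orders sum to 3 (valence 4) → 1 H
  atom 5: C, bond orders sum to 3 (valence 4) → 1 H
  atom 6: Cl (halogen, monovalent) → 0 H
  atom 7: C, bond orders sum to 3 (valence 4) → 1 H
  atom 8: C, bond orders sum to 1 (valence 4) → 3 H
  atom 9: C, bond orders sum to 3 (valence 4) → 1 H
  atom 10: C, bond orders sum to 1 (valence 4) → 3 H
  atom 11: C, bond orders sum to 3 (valence 4) → 1 H
  atom 12: C, bond orders sum to 3 (valence 4) → 1 H
  atom 13: O, bond orders sum to 2 (valence 2) → 0 H
Total hydrogens: 14.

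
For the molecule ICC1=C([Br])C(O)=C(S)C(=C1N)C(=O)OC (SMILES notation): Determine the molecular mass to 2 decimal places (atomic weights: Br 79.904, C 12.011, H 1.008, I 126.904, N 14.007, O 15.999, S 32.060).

First, the molecular formula is C9H9BrINO3S (counting implicit H from valence).
  Br: 1 × 79.904 = 79.904
  C: 9 × 12.011 = 108.099
  H: 9 × 1.008 = 9.072
  I: 1 × 126.904 = 126.904
  N: 1 × 14.007 = 14.007
  O: 3 × 15.999 = 47.997
  S: 1 × 32.060 = 32.060
Sum: 1×79.904 + 9×12.011 + 9×1.008 + 1×126.904 + 1×14.007 + 3×15.999 + 1×32.060 = 418.043 → 418.04 g/mol.

418.04 g/mol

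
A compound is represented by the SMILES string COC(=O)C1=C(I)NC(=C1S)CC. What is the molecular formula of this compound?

C8H10INO2S

Walk through each heavy atom and fill implicit hydrogens from standard valence (C 4, N 3, O 2, S 2, halogen 1):
  atom 1: C, bond orders sum to 1 (valence 4) → 3 H
  atom 2: O, bond orders sum to 2 (valence 2) → 0 H
  atom 3: C, bond orders sum to 4 (valence 4) → 0 H
  atom 4: O, bond orders sum to 2 (valence 2) → 0 H
  atom 5: C, bond orders sum to 4 (valence 4) → 0 H
  atom 6: C, bond orders sum to 4 (valence 4) → 0 H
  atom 7: I (halogen, monovalent) → 0 H
  atom 8: N, bond orders sum to 2 (valence 3) → 1 H
  atom 9: C, bond orders sum to 4 (valence 4) → 0 H
  atom 10: C, bond orders sum to 4 (valence 4) → 0 H
  atom 11: S, bond orders sum to 1 (valence 2) → 1 H
  atom 12: C, bond orders sum to 2 (valence 4) → 2 H
  atom 13: C, bond orders sum to 1 (valence 4) → 3 H
Totals → C:8, H:10, I:1, N:1, O:2, S:1.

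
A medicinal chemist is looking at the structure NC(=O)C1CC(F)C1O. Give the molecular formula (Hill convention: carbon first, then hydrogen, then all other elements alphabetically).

Walk through each heavy atom and fill implicit hydrogens from standard valence (C 4, N 3, O 2, S 2, halogen 1):
  atom 1: N, bond orders sum to 1 (valence 3) → 2 H
  atom 2: C, bond orders sum to 4 (valence 4) → 0 H
  atom 3: O, bond orders sum to 2 (valence 2) → 0 H
  atom 4: C, bond orders sum to 3 (valence 4) → 1 H
  atom 5: C, bond orders sum to 2 (valence 4) → 2 H
  atom 6: C, bond orders sum to 3 (valence 4) → 1 H
  atom 7: F (halogen, monovalent) → 0 H
  atom 8: C, bond orders sum to 3 (valence 4) → 1 H
  atom 9: O, bond orders sum to 1 (valence 2) → 1 H
Totals → C:5, H:8, F:1, N:1, O:2.
In Hill order: C5H8FNO2.

C5H8FNO2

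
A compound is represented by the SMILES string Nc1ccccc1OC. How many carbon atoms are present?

7

Count every carbon token in the SMILES (each C, including those in ring-closure positions and inside branches).
Carbon count: 7.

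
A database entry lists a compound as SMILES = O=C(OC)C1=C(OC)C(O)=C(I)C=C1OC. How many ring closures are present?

1

In SMILES, each pair of matching ring-closure digits denotes one ring-closing bond; the number of such bonds equals the number of independent rings.
Ring-closure bonds here: 1.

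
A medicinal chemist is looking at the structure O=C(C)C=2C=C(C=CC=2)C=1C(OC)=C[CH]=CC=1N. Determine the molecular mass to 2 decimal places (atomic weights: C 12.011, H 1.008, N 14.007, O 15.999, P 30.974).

First, the molecular formula is C15H15NO2 (counting implicit H from valence).
  C: 15 × 12.011 = 180.165
  H: 15 × 1.008 = 15.120
  N: 1 × 14.007 = 14.007
  O: 2 × 15.999 = 31.998
Sum: 15×12.011 + 15×1.008 + 1×14.007 + 2×15.999 = 241.290 → 241.29 g/mol.

241.29 g/mol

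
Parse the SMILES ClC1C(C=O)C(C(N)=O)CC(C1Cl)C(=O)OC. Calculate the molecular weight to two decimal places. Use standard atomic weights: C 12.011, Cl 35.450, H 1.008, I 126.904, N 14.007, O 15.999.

First, the molecular formula is C10H13Cl2NO4 (counting implicit H from valence).
  C: 10 × 12.011 = 120.110
  Cl: 2 × 35.450 = 70.900
  H: 13 × 1.008 = 13.104
  N: 1 × 14.007 = 14.007
  O: 4 × 15.999 = 63.996
Sum: 10×12.011 + 2×35.450 + 13×1.008 + 1×14.007 + 4×15.999 = 282.117 → 282.12 g/mol.

282.12 g/mol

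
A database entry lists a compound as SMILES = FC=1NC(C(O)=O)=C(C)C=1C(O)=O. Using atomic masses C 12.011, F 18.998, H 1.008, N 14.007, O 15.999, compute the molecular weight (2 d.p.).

First, the molecular formula is C7H6FNO4 (counting implicit H from valence).
  C: 7 × 12.011 = 84.077
  F: 1 × 18.998 = 18.998
  H: 6 × 1.008 = 6.048
  N: 1 × 14.007 = 14.007
  O: 4 × 15.999 = 63.996
Sum: 7×12.011 + 1×18.998 + 6×1.008 + 1×14.007 + 4×15.999 = 187.126 → 187.13 g/mol.

187.13 g/mol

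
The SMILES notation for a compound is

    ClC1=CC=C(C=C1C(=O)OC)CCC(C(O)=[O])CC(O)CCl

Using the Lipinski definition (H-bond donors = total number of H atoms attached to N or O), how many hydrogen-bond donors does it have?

2

Donors: find every N or O and count the H atoms it carries.
  atom 9 (O): bond orders sum to 2 → 0 H
  atom 10 (O): bond orders sum to 2 → 0 H
  atom 16 (O): bond orders sum to 1 → 1 H
  atom 17 (O): bond orders sum to 2 → 0 H
  atom 20 (O): bond orders sum to 1 → 1 H
Lipinski HBD = 2.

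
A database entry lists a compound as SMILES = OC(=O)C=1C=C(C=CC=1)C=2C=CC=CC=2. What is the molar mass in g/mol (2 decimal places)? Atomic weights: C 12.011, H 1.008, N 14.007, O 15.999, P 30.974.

198.22 g/mol

First, the molecular formula is C13H10O2 (counting implicit H from valence).
  C: 13 × 12.011 = 156.143
  H: 10 × 1.008 = 10.080
  O: 2 × 15.999 = 31.998
Sum: 13×12.011 + 10×1.008 + 2×15.999 = 198.221 → 198.22 g/mol.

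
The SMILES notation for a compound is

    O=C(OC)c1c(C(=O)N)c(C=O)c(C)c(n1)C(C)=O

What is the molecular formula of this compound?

Walk through each heavy atom and fill implicit hydrogens from standard valence (C 4, N 3, O 2, S 2, halogen 1); for lowercase aromatic atoms, an aromatic c carries 1 H when it has two neighbours and 0 H with three, and aromatic n carries 0 H:
  atom 1: O, bond orders sum to 2 (valence 2) → 0 H
  atom 2: C, bond orders sum to 4 (valence 4) → 0 H
  atom 3: O, bond orders sum to 2 (valence 2) → 0 H
  atom 4: C, bond orders sum to 1 (valence 4) → 3 H
  atom 5: aromatic c, 3 neighbours → 0 H
  atom 6: aromatic c, 3 neighbours → 0 H
  atom 7: C, bond orders sum to 4 (valence 4) → 0 H
  atom 8: O, bond orders sum to 2 (valence 2) → 0 H
  atom 9: N, bond orders sum to 1 (valence 3) → 2 H
  atom 10: aromatic c, 3 neighbours → 0 H
  atom 11: C, bond orders sum to 3 (valence 4) → 1 H
  atom 12: O, bond orders sum to 2 (valence 2) → 0 H
  atom 13: aromatic c, 3 neighbours → 0 H
  atom 14: C, bond orders sum to 1 (valence 4) → 3 H
  atom 15: aromatic c, 3 neighbours → 0 H
  atom 16: aromatic n, 2 neighbours → 0 H
  atom 17: C, bond orders sum to 4 (valence 4) → 0 H
  atom 18: C, bond orders sum to 1 (valence 4) → 3 H
  atom 19: O, bond orders sum to 2 (valence 2) → 0 H
Totals → C:12, H:12, N:2, O:5.

C12H12N2O5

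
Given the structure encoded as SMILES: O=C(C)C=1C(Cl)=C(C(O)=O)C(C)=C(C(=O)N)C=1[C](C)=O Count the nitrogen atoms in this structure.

Scan the SMILES for N atoms (remember two-letter symbols like Cl and Br are single atoms).
Nitrogen count: 1.

1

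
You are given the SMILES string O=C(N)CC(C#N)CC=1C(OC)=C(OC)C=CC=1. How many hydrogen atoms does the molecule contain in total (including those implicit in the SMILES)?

Walk through each heavy atom and fill implicit hydrogens from standard valence (C 4, N 3, O 2, S 2, halogen 1):
  atom 1: O, bond orders sum to 2 (valence 2) → 0 H
  atom 2: C, bond orders sum to 4 (valence 4) → 0 H
  atom 3: N, bond orders sum to 1 (valence 3) → 2 H
  atom 4: C, bond orders sum to 2 (valence 4) → 2 H
  atom 5: C, bond orders sum to 3 (valence 4) → 1 H
  atom 6: C, bond orders sum to 4 (valence 4) → 0 H
  atom 7: N, bond orders sum to 3 (valence 3) → 0 H
  atom 8: C, bond orders sum to 2 (valence 4) → 2 H
  atom 9: C, bond orders sum to 4 (valence 4) → 0 H
  atom 10: C, bond orders sum to 4 (valence 4) → 0 H
  atom 11: O, bond orders sum to 2 (valence 2) → 0 H
  atom 12: C, bond orders sum to 1 (valence 4) → 3 H
  atom 13: C, bond orders sum to 4 (valence 4) → 0 H
  atom 14: O, bond orders sum to 2 (valence 2) → 0 H
  atom 15: C, bond orders sum to 1 (valence 4) → 3 H
  atom 16: C, bond orders sum to 3 (valence 4) → 1 H
  atom 17: C, bond orders sum to 3 (valence 4) → 1 H
  atom 18: C, bond orders sum to 3 (valence 4) → 1 H
Total hydrogens: 16.

16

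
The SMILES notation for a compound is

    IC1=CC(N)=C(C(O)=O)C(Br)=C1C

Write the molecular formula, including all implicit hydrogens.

C8H7BrINO2

Walk through each heavy atom and fill implicit hydrogens from standard valence (C 4, N 3, O 2, S 2, halogen 1):
  atom 1: I (halogen, monovalent) → 0 H
  atom 2: C, bond orders sum to 4 (valence 4) → 0 H
  atom 3: C, bond orders sum to 3 (valence 4) → 1 H
  atom 4: C, bond orders sum to 4 (valence 4) → 0 H
  atom 5: N, bond orders sum to 1 (valence 3) → 2 H
  atom 6: C, bond orders sum to 4 (valence 4) → 0 H
  atom 7: C, bond orders sum to 4 (valence 4) → 0 H
  atom 8: O, bond orders sum to 1 (valence 2) → 1 H
  atom 9: O, bond orders sum to 2 (valence 2) → 0 H
  atom 10: C, bond orders sum to 4 (valence 4) → 0 H
  atom 11: Br (halogen, monovalent) → 0 H
  atom 12: C, bond orders sum to 4 (valence 4) → 0 H
  atom 13: C, bond orders sum to 1 (valence 4) → 3 H
Totals → C:8, H:7, Br:1, I:1, N:1, O:2.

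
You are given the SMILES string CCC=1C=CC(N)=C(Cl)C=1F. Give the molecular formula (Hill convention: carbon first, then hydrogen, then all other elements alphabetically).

C8H9ClFN

Walk through each heavy atom and fill implicit hydrogens from standard valence (C 4, N 3, O 2, S 2, halogen 1):
  atom 1: C, bond orders sum to 1 (valence 4) → 3 H
  atom 2: C, bond orders sum to 2 (valence 4) → 2 H
  atom 3: C, bond orders sum to 4 (valence 4) → 0 H
  atom 4: C, bond orders sum to 3 (valence 4) → 1 H
  atom 5: C, bond orders sum to 3 (valence 4) → 1 H
  atom 6: C, bond orders sum to 4 (valence 4) → 0 H
  atom 7: N, bond orders sum to 1 (valence 3) → 2 H
  atom 8: C, bond orders sum to 4 (valence 4) → 0 H
  atom 9: Cl (halogen, monovalent) → 0 H
  atom 10: C, bond orders sum to 4 (valence 4) → 0 H
  atom 11: F (halogen, monovalent) → 0 H
Totals → C:8, H:9, Cl:1, F:1, N:1.
In Hill order: C8H9ClFN.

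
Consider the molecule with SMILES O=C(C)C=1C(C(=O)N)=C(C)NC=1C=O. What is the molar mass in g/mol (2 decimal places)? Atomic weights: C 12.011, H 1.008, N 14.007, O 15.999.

First, the molecular formula is C9H10N2O3 (counting implicit H from valence).
  C: 9 × 12.011 = 108.099
  H: 10 × 1.008 = 10.080
  N: 2 × 14.007 = 28.014
  O: 3 × 15.999 = 47.997
Sum: 9×12.011 + 10×1.008 + 2×14.007 + 3×15.999 = 194.190 → 194.19 g/mol.

194.19 g/mol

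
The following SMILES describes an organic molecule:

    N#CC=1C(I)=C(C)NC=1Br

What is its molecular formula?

Walk through each heavy atom and fill implicit hydrogens from standard valence (C 4, N 3, O 2, S 2, halogen 1):
  atom 1: N, bond orders sum to 3 (valence 3) → 0 H
  atom 2: C, bond orders sum to 4 (valence 4) → 0 H
  atom 3: C, bond orders sum to 4 (valence 4) → 0 H
  atom 4: C, bond orders sum to 4 (valence 4) → 0 H
  atom 5: I (halogen, monovalent) → 0 H
  atom 6: C, bond orders sum to 4 (valence 4) → 0 H
  atom 7: C, bond orders sum to 1 (valence 4) → 3 H
  atom 8: N, bond orders sum to 2 (valence 3) → 1 H
  atom 9: C, bond orders sum to 4 (valence 4) → 0 H
  atom 10: Br (halogen, monovalent) → 0 H
Totals → C:6, H:4, Br:1, I:1, N:2.

C6H4BrIN2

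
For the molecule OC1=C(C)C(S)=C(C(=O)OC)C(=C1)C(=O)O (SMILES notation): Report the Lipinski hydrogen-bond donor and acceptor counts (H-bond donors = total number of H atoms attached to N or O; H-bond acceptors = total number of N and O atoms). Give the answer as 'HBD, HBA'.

2, 5

Donors: find every N or O and count the H atoms it carries.
  atom 1 (O): bond orders sum to 1 → 1 H
  atom 9 (O): bond orders sum to 2 → 0 H
  atom 10 (O): bond orders sum to 2 → 0 H
  atom 15 (O): bond orders sum to 2 → 0 H
  atom 16 (O): bond orders sum to 1 → 1 H
Lipinski HBD = 2.
Acceptors: N atoms = 0, O atoms = 5 → HBA = 5.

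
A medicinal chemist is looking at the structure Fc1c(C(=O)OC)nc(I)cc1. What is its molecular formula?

C7H5FINO2

Walk through each heavy atom and fill implicit hydrogens from standard valence (C 4, N 3, O 2, S 2, halogen 1); for lowercase aromatic atoms, an aromatic c carries 1 H when it has two neighbours and 0 H with three, and aromatic n carries 0 H:
  atom 1: F (halogen, monovalent) → 0 H
  atom 2: aromatic c, 3 neighbours → 0 H
  atom 3: aromatic c, 3 neighbours → 0 H
  atom 4: C, bond orders sum to 4 (valence 4) → 0 H
  atom 5: O, bond orders sum to 2 (valence 2) → 0 H
  atom 6: O, bond orders sum to 2 (valence 2) → 0 H
  atom 7: C, bond orders sum to 1 (valence 4) → 3 H
  atom 8: aromatic n, 2 neighbours → 0 H
  atom 9: aromatic c, 3 neighbours → 0 H
  atom 10: I (halogen, monovalent) → 0 H
  atom 11: aromatic c, 2 neighbours → 1 H
  atom 12: aromatic c, 2 neighbours → 1 H
Totals → C:7, H:5, F:1, I:1, N:1, O:2.
In Hill order: C7H5FINO2.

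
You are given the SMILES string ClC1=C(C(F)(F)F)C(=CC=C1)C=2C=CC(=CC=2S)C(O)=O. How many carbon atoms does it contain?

14

Count every carbon token in the SMILES (each C, including those in ring-closure positions and inside branches).
Carbon count: 14.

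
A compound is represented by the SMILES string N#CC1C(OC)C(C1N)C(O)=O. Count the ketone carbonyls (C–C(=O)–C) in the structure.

Scan the SMILES for the ketone motif — none present.
Groups that are present: 1 carboxylic acid, 1 ether, 1 nitrile, 1 primary amine.

0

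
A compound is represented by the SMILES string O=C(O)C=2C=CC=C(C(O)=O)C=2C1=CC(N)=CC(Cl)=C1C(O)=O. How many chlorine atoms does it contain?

Scan the SMILES for Cl atoms (remember two-letter symbols like Cl and Br are single atoms).
Chlorine count: 1.

1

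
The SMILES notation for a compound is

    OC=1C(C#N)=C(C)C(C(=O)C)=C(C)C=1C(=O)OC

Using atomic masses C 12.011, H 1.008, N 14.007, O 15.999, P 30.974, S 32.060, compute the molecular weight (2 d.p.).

247.25 g/mol

First, the molecular formula is C13H13NO4 (counting implicit H from valence).
  C: 13 × 12.011 = 156.143
  H: 13 × 1.008 = 13.104
  N: 1 × 14.007 = 14.007
  O: 4 × 15.999 = 63.996
Sum: 13×12.011 + 13×1.008 + 1×14.007 + 4×15.999 = 247.250 → 247.25 g/mol.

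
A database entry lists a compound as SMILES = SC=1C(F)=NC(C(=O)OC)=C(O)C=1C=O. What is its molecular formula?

C8H6FNO4S

Walk through each heavy atom and fill implicit hydrogens from standard valence (C 4, N 3, O 2, S 2, halogen 1):
  atom 1: S, bond orders sum to 1 (valence 2) → 1 H
  atom 2: C, bond orders sum to 4 (valence 4) → 0 H
  atom 3: C, bond orders sum to 4 (valence 4) → 0 H
  atom 4: F (halogen, monovalent) → 0 H
  atom 5: N, bond orders sum to 3 (valence 3) → 0 H
  atom 6: C, bond orders sum to 4 (valence 4) → 0 H
  atom 7: C, bond orders sum to 4 (valence 4) → 0 H
  atom 8: O, bond orders sum to 2 (valence 2) → 0 H
  atom 9: O, bond orders sum to 2 (valence 2) → 0 H
  atom 10: C, bond orders sum to 1 (valence 4) → 3 H
  atom 11: C, bond orders sum to 4 (valence 4) → 0 H
  atom 12: O, bond orders sum to 1 (valence 2) → 1 H
  atom 13: C, bond orders sum to 4 (valence 4) → 0 H
  atom 14: C, bond orders sum to 3 (valence 4) → 1 H
  atom 15: O, bond orders sum to 2 (valence 2) → 0 H
Totals → C:8, H:6, F:1, N:1, O:4, S:1.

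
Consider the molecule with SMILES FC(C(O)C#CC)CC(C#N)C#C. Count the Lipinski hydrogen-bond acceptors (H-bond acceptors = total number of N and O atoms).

2

N atoms: 1; O atoms: 1.
Lipinski HBA = 1 + 1 = 2.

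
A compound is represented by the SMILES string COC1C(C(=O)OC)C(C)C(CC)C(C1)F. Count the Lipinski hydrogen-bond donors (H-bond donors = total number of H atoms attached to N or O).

0

Donors: find every N or O and count the H atoms it carries.
  atom 2 (O): bond orders sum to 2 → 0 H
  atom 6 (O): bond orders sum to 2 → 0 H
  atom 7 (O): bond orders sum to 2 → 0 H
Lipinski HBD = 0.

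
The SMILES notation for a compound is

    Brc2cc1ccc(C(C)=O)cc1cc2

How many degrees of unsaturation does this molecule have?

Molecular formula: C12H9BrO.
DoU = (2C + 2 + N − H − X) / 2, where X is the halogen count and O/S are ignored.
    = (2·12 + 2 + 0 − 9 − 1) / 2 = 16 / 2 = 8.

8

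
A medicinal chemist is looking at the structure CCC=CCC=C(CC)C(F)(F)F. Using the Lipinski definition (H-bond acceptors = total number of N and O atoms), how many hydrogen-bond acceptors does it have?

N atoms: 0; O atoms: 0.
Lipinski HBA = 0 + 0 = 0.

0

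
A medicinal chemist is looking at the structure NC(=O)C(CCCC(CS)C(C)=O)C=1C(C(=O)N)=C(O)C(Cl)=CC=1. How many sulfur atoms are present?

1

Scan the SMILES for S atoms (remember two-letter symbols like Cl and Br are single atoms).
Sulfur count: 1.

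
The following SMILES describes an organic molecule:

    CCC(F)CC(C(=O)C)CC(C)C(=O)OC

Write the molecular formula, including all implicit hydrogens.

C12H21FO3

Walk through each heavy atom and fill implicit hydrogens from standard valence (C 4, N 3, O 2, S 2, halogen 1):
  atom 1: C, bond orders sum to 1 (valence 4) → 3 H
  atom 2: C, bond orders sum to 2 (valence 4) → 2 H
  atom 3: C, bond orders sum to 3 (valence 4) → 1 H
  atom 4: F (halogen, monovalent) → 0 H
  atom 5: C, bond orders sum to 2 (valence 4) → 2 H
  atom 6: C, bond orders sum to 3 (valence 4) → 1 H
  atom 7: C, bond orders sum to 4 (valence 4) → 0 H
  atom 8: O, bond orders sum to 2 (valence 2) → 0 H
  atom 9: C, bond orders sum to 1 (valence 4) → 3 H
  atom 10: C, bond orders sum to 2 (valence 4) → 2 H
  atom 11: C, bond orders sum to 3 (valence 4) → 1 H
  atom 12: C, bond orders sum to 1 (valence 4) → 3 H
  atom 13: C, bond orders sum to 4 (valence 4) → 0 H
  atom 14: O, bond orders sum to 2 (valence 2) → 0 H
  atom 15: O, bond orders sum to 2 (valence 2) → 0 H
  atom 16: C, bond orders sum to 1 (valence 4) → 3 H
Totals → C:12, H:21, F:1, O:3.
In Hill order: C12H21FO3.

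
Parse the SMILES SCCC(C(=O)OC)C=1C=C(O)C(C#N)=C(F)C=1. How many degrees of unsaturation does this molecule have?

Molecular formula: C12H12FNO3S.
DoU = (2C + 2 + N − H − X) / 2, where X is the halogen count and O/S are ignored.
    = (2·12 + 2 + 1 − 12 − 1) / 2 = 14 / 2 = 7.

7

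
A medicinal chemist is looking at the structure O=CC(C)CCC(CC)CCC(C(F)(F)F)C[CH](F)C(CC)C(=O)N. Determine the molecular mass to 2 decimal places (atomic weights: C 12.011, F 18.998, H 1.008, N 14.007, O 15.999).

First, the molecular formula is C18H31F4NO2 (counting implicit H from valence).
  C: 18 × 12.011 = 216.198
  F: 4 × 18.998 = 75.992
  H: 31 × 1.008 = 31.248
  N: 1 × 14.007 = 14.007
  O: 2 × 15.999 = 31.998
Sum: 18×12.011 + 4×18.998 + 31×1.008 + 1×14.007 + 2×15.999 = 369.443 → 369.44 g/mol.

369.44 g/mol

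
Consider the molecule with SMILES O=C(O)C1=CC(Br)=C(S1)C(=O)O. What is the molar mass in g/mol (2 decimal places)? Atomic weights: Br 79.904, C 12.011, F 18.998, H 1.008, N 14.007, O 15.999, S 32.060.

251.05 g/mol

First, the molecular formula is C6H3BrO4S (counting implicit H from valence).
  Br: 1 × 79.904 = 79.904
  C: 6 × 12.011 = 72.066
  H: 3 × 1.008 = 3.024
  O: 4 × 15.999 = 63.996
  S: 1 × 32.060 = 32.060
Sum: 1×79.904 + 6×12.011 + 3×1.008 + 4×15.999 + 1×32.060 = 251.050 → 251.05 g/mol.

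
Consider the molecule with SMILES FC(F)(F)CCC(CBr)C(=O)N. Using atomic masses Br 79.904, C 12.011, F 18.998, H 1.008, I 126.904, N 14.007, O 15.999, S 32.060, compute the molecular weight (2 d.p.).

First, the molecular formula is C6H9BrF3NO (counting implicit H from valence).
  Br: 1 × 79.904 = 79.904
  C: 6 × 12.011 = 72.066
  F: 3 × 18.998 = 56.994
  H: 9 × 1.008 = 9.072
  N: 1 × 14.007 = 14.007
  O: 1 × 15.999 = 15.999
Sum: 1×79.904 + 6×12.011 + 3×18.998 + 9×1.008 + 1×14.007 + 1×15.999 = 248.042 → 248.04 g/mol.

248.04 g/mol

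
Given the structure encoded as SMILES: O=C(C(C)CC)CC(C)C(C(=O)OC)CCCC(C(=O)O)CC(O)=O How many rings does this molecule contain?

0

In SMILES, each pair of matching ring-closure digits denotes one ring-closing bond; the number of such bonds equals the number of independent rings.
Ring-closure bonds here: 0.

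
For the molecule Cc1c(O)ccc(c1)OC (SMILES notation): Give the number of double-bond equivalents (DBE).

Molecular formula: C8H10O2.
DoU = (2C + 2 + N − H − X) / 2, where X is the halogen count and O/S are ignored.
    = (2·8 + 2 + 0 − 10 − 0) / 2 = 8 / 2 = 4.

4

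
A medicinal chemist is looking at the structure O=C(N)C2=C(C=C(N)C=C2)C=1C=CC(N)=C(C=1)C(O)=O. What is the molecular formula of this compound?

Walk through each heavy atom and fill implicit hydrogens from standard valence (C 4, N 3, O 2, S 2, halogen 1):
  atom 1: O, bond orders sum to 2 (valence 2) → 0 H
  atom 2: C, bond orders sum to 4 (valence 4) → 0 H
  atom 3: N, bond orders sum to 1 (valence 3) → 2 H
  atom 4: C, bond orders sum to 4 (valence 4) → 0 H
  atom 5: C, bond orders sum to 4 (valence 4) → 0 H
  atom 6: C, bond orders sum to 3 (valence 4) → 1 H
  atom 7: C, bond orders sum to 4 (valence 4) → 0 H
  atom 8: N, bond orders sum to 1 (valence 3) → 2 H
  atom 9: C, bond orders sum to 3 (valence 4) → 1 H
  atom 10: C, bond orders sum to 3 (valence 4) → 1 H
  atom 11: C, bond orders sum to 4 (valence 4) → 0 H
  atom 12: C, bond orders sum to 3 (valence 4) → 1 H
  atom 13: C, bond orders sum to 3 (valence 4) → 1 H
  atom 14: C, bond orders sum to 4 (valence 4) → 0 H
  atom 15: N, bond orders sum to 1 (valence 3) → 2 H
  atom 16: C, bond orders sum to 4 (valence 4) → 0 H
  atom 17: C, bond orders sum to 3 (valence 4) → 1 H
  atom 18: C, bond orders sum to 4 (valence 4) → 0 H
  atom 19: O, bond orders sum to 1 (valence 2) → 1 H
  atom 20: O, bond orders sum to 2 (valence 2) → 0 H
Totals → C:14, H:13, N:3, O:3.

C14H13N3O3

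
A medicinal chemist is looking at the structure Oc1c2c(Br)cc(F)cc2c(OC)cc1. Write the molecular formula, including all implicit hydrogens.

C11H8BrFO2

Walk through each heavy atom and fill implicit hydrogens from standard valence (C 4, N 3, O 2, S 2, halogen 1); for lowercase aromatic atoms, an aromatic c carries 1 H when it has two neighbours and 0 H with three, and aromatic n carries 0 H:
  atom 1: O, bond orders sum to 1 (valence 2) → 1 H
  atom 2: aromatic c, 3 neighbours → 0 H
  atom 3: aromatic c, 3 neighbours → 0 H
  atom 4: aromatic c, 3 neighbours → 0 H
  atom 5: Br (halogen, monovalent) → 0 H
  atom 6: aromatic c, 2 neighbours → 1 H
  atom 7: aromatic c, 3 neighbours → 0 H
  atom 8: F (halogen, monovalent) → 0 H
  atom 9: aromatic c, 2 neighbours → 1 H
  atom 10: aromatic c, 3 neighbours → 0 H
  atom 11: aromatic c, 3 neighbours → 0 H
  atom 12: O, bond orders sum to 2 (valence 2) → 0 H
  atom 13: C, bond orders sum to 1 (valence 4) → 3 H
  atom 14: aromatic c, 2 neighbours → 1 H
  atom 15: aromatic c, 2 neighbours → 1 H
Totals → C:11, H:8, Br:1, F:1, O:2.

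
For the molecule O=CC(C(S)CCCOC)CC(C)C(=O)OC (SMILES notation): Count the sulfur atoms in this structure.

Scan the SMILES for S atoms (remember two-letter symbols like Cl and Br are single atoms).
Sulfur count: 1.

1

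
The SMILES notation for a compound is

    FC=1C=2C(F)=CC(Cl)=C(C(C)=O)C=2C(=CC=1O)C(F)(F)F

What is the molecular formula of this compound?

Walk through each heavy atom and fill implicit hydrogens from standard valence (C 4, N 3, O 2, S 2, halogen 1):
  atom 1: F (halogen, monovalent) → 0 H
  atom 2: C, bond orders sum to 4 (valence 4) → 0 H
  atom 3: C, bond orders sum to 4 (valence 4) → 0 H
  atom 4: C, bond orders sum to 4 (valence 4) → 0 H
  atom 5: F (halogen, monovalent) → 0 H
  atom 6: C, bond orders sum to 3 (valence 4) → 1 H
  atom 7: C, bond orders sum to 4 (valence 4) → 0 H
  atom 8: Cl (halogen, monovalent) → 0 H
  atom 9: C, bond orders sum to 4 (valence 4) → 0 H
  atom 10: C, bond orders sum to 4 (valence 4) → 0 H
  atom 11: C, bond orders sum to 1 (valence 4) → 3 H
  atom 12: O, bond orders sum to 2 (valence 2) → 0 H
  atom 13: C, bond orders sum to 4 (valence 4) → 0 H
  atom 14: C, bond orders sum to 4 (valence 4) → 0 H
  atom 15: C, bond orders sum to 3 (valence 4) → 1 H
  atom 16: C, bond orders sum to 4 (valence 4) → 0 H
  atom 17: O, bond orders sum to 1 (valence 2) → 1 H
  atom 18: C, bond orders sum to 4 (valence 4) → 0 H
  atom 19: F (halogen, monovalent) → 0 H
  atom 20: F (halogen, monovalent) → 0 H
  atom 21: F (halogen, monovalent) → 0 H
Totals → C:13, H:6, Cl:1, F:5, O:2.

C13H6ClF5O2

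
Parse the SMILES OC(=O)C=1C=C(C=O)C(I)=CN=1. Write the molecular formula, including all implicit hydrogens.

C7H4INO3

Walk through each heavy atom and fill implicit hydrogens from standard valence (C 4, N 3, O 2, S 2, halogen 1):
  atom 1: O, bond orders sum to 1 (valence 2) → 1 H
  atom 2: C, bond orders sum to 4 (valence 4) → 0 H
  atom 3: O, bond orders sum to 2 (valence 2) → 0 H
  atom 4: C, bond orders sum to 4 (valence 4) → 0 H
  atom 5: C, bond orders sum to 3 (valence 4) → 1 H
  atom 6: C, bond orders sum to 4 (valence 4) → 0 H
  atom 7: C, bond orders sum to 3 (valence 4) → 1 H
  atom 8: O, bond orders sum to 2 (valence 2) → 0 H
  atom 9: C, bond orders sum to 4 (valence 4) → 0 H
  atom 10: I (halogen, monovalent) → 0 H
  atom 11: C, bond orders sum to 3 (valence 4) → 1 H
  atom 12: N, bond orders sum to 3 (valence 3) → 0 H
Totals → C:7, H:4, I:1, N:1, O:3.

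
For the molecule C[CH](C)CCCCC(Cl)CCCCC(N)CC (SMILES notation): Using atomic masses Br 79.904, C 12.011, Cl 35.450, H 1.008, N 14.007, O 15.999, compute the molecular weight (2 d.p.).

261.88 g/mol

First, the molecular formula is C15H32ClN (counting implicit H from valence).
  C: 15 × 12.011 = 180.165
  Cl: 1 × 35.450 = 35.450
  H: 32 × 1.008 = 32.256
  N: 1 × 14.007 = 14.007
Sum: 15×12.011 + 1×35.450 + 32×1.008 + 1×14.007 = 261.878 → 261.88 g/mol.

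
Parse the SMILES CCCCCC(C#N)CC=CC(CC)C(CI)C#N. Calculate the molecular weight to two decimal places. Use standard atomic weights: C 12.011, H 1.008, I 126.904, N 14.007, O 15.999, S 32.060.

First, the molecular formula is C16H25IN2 (counting implicit H from valence).
  C: 16 × 12.011 = 192.176
  H: 25 × 1.008 = 25.200
  I: 1 × 126.904 = 126.904
  N: 2 × 14.007 = 28.014
Sum: 16×12.011 + 25×1.008 + 1×126.904 + 2×14.007 = 372.294 → 372.29 g/mol.

372.29 g/mol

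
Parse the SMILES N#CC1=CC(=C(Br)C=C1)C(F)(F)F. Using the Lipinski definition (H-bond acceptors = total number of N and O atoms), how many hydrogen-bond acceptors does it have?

1

N atoms: 1; O atoms: 0.
Lipinski HBA = 1 + 0 = 1.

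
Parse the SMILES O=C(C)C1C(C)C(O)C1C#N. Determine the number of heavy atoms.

11

Every atom symbol written in the SMILES (organic subset) is one heavy atom; implicit H are not written.
Heavy atoms by element → C:8, N:1, O:2.
Total: 11.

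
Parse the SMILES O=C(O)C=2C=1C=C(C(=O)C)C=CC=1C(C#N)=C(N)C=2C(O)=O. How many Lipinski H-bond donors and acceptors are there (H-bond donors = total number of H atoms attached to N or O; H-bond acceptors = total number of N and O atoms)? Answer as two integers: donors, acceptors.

4, 7

Donors: find every N or O and count the H atoms it carries.
  atom 1 (O): bond orders sum to 2 → 0 H
  atom 3 (O): bond orders sum to 1 → 1 H
  atom 9 (O): bond orders sum to 2 → 0 H
  atom 16 (N): bond orders sum to 3 → 0 H
  atom 18 (N): bond orders sum to 1 → 2 H
  atom 21 (O): bond orders sum to 1 → 1 H
  atom 22 (O): bond orders sum to 2 → 0 H
Lipinski HBD = 4.
Acceptors: N atoms = 2, O atoms = 5 → HBA = 7.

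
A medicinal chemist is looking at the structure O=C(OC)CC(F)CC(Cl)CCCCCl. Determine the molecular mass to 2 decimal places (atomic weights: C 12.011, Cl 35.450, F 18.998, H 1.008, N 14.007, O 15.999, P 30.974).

First, the molecular formula is C10H17Cl2FO2 (counting implicit H from valence).
  C: 10 × 12.011 = 120.110
  Cl: 2 × 35.450 = 70.900
  F: 1 × 18.998 = 18.998
  H: 17 × 1.008 = 17.136
  O: 2 × 15.999 = 31.998
Sum: 10×12.011 + 2×35.450 + 1×18.998 + 17×1.008 + 2×15.999 = 259.142 → 259.14 g/mol.

259.14 g/mol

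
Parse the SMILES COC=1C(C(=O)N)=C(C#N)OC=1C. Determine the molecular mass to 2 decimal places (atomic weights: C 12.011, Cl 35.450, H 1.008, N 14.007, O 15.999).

First, the molecular formula is C8H8N2O3 (counting implicit H from valence).
  C: 8 × 12.011 = 96.088
  H: 8 × 1.008 = 8.064
  N: 2 × 14.007 = 28.014
  O: 3 × 15.999 = 47.997
Sum: 8×12.011 + 8×1.008 + 2×14.007 + 3×15.999 = 180.163 → 180.16 g/mol.

180.16 g/mol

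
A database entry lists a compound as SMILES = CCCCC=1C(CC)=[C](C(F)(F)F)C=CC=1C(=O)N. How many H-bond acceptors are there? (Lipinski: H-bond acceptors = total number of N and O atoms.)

N atoms: 1; O atoms: 1.
Lipinski HBA = 1 + 1 = 2.

2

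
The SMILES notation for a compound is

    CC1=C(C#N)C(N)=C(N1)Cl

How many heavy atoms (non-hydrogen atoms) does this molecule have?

10

Every atom symbol written in the SMILES (organic subset) is one heavy atom; implicit H are not written.
Heavy atoms by element → C:6, Cl:1, N:3.
Total: 10.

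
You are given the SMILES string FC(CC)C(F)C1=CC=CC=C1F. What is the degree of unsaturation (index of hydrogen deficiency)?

Degree of unsaturation = (number of rings) + (number of π bonds).
Ring closures in the SMILES: 1.
π bonds: 3 double bonds (each 1 DoU) → 3 DoU from unsaturation.
Total DoU = 1 + 3 = 4.

4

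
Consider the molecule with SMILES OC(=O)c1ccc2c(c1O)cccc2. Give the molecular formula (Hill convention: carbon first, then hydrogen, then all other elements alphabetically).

C11H8O3

Walk through each heavy atom and fill implicit hydrogens from standard valence (C 4, N 3, O 2, S 2, halogen 1); for lowercase aromatic atoms, an aromatic c carries 1 H when it has two neighbours and 0 H with three, and aromatic n carries 0 H:
  atom 1: O, bond orders sum to 1 (valence 2) → 1 H
  atom 2: C, bond orders sum to 4 (valence 4) → 0 H
  atom 3: O, bond orders sum to 2 (valence 2) → 0 H
  atom 4: aromatic c, 3 neighbours → 0 H
  atom 5: aromatic c, 2 neighbours → 1 H
  atom 6: aromatic c, 2 neighbours → 1 H
  atom 7: aromatic c, 3 neighbours → 0 H
  atom 8: aromatic c, 3 neighbours → 0 H
  atom 9: aromatic c, 3 neighbours → 0 H
  atom 10: O, bond orders sum to 1 (valence 2) → 1 H
  atom 11: aromatic c, 2 neighbours → 1 H
  atom 12: aromatic c, 2 neighbours → 1 H
  atom 13: aromatic c, 2 neighbours → 1 H
  atom 14: aromatic c, 2 neighbours → 1 H
Totals → C:11, H:8, O:3.
In Hill order: C11H8O3.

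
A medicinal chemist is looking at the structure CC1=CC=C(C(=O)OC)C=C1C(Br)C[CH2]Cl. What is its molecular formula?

C12H14BrClO2

Walk through each heavy atom and fill implicit hydrogens from standard valence (C 4, N 3, O 2, S 2, halogen 1):
  atom 1: C, bond orders sum to 1 (valence 4) → 3 H
  atom 2: C, bond orders sum to 4 (valence 4) → 0 H
  atom 3: C, bond orders sum to 3 (valence 4) → 1 H
  atom 4: C, bond orders sum to 3 (valence 4) → 1 H
  atom 5: C, bond orders sum to 4 (valence 4) → 0 H
  atom 6: C, bond orders sum to 4 (valence 4) → 0 H
  atom 7: O, bond orders sum to 2 (valence 2) → 0 H
  atom 8: O, bond orders sum to 2 (valence 2) → 0 H
  atom 9: C, bond orders sum to 1 (valence 4) → 3 H
  atom 10: C, bond orders sum to 3 (valence 4) → 1 H
  atom 11: C, bond orders sum to 4 (valence 4) → 0 H
  atom 12: C, bond orders sum to 3 (valence 4) → 1 H
  atom 13: Br (halogen, monovalent) → 0 H
  atom 14: C, bond orders sum to 2 (valence 4) → 2 H
  atom 15: C with explicit H count 2
  atom 16: Cl (halogen, monovalent) → 0 H
Totals → C:12, H:14, Br:1, Cl:1, O:2.
In Hill order: C12H14BrClO2.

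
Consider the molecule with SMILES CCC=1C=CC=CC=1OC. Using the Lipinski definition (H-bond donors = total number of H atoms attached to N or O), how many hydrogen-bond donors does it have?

Donors: find every N or O and count the H atoms it carries.
  atom 9 (O): bond orders sum to 2 → 0 H
Lipinski HBD = 0.

0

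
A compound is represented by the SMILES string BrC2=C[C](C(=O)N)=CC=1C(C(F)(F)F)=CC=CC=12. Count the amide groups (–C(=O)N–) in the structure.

The amide motif appears at heavy-atom position 5 in the SMILES.
Amide count: 1.

1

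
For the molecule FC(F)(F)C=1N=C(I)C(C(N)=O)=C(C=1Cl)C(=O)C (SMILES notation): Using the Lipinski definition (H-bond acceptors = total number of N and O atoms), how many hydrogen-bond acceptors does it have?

4

N atoms: 2; O atoms: 2.
Lipinski HBA = 2 + 2 = 4.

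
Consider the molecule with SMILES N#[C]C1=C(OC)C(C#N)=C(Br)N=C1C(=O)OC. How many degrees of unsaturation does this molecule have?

Degree of unsaturation = (number of rings) + (number of π bonds).
Ring closures in the SMILES: 1.
π bonds: 4 double bonds (each 1 DoU), 2 triple bonds (each 2 DoU) → 8 DoU from unsaturation.
Total DoU = 1 + 8 = 9.

9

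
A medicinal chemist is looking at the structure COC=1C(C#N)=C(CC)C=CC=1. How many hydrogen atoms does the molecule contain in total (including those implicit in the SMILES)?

Walk through each heavy atom and fill implicit hydrogens from standard valence (C 4, N 3, O 2, S 2, halogen 1):
  atom 1: C, bond orders sum to 1 (valence 4) → 3 H
  atom 2: O, bond orders sum to 2 (valence 2) → 0 H
  atom 3: C, bond orders sum to 4 (valence 4) → 0 H
  atom 4: C, bond orders sum to 4 (valence 4) → 0 H
  atom 5: C, bond orders sum to 4 (valence 4) → 0 H
  atom 6: N, bond orders sum to 3 (valence 3) → 0 H
  atom 7: C, bond orders sum to 4 (valence 4) → 0 H
  atom 8: C, bond orders sum to 2 (valence 4) → 2 H
  atom 9: C, bond orders sum to 1 (valence 4) → 3 H
  atom 10: C, bond orders sum to 3 (valence 4) → 1 H
  atom 11: C, bond orders sum to 3 (valence 4) → 1 H
  atom 12: C, bond orders sum to 3 (valence 4) → 1 H
Total hydrogens: 11.

11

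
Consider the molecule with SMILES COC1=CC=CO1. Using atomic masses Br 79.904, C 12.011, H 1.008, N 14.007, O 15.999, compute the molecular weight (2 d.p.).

98.10 g/mol

First, the molecular formula is C5H6O2 (counting implicit H from valence).
  C: 5 × 12.011 = 60.055
  H: 6 × 1.008 = 6.048
  O: 2 × 15.999 = 31.998
Sum: 5×12.011 + 6×1.008 + 2×15.999 = 98.101 → 98.10 g/mol.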